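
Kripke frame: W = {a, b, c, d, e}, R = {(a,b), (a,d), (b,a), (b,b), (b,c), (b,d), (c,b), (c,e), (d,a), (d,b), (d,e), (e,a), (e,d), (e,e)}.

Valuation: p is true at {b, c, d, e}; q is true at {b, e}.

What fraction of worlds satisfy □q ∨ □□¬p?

1/5

a: □q is F, □□¬p is F. ✗
b: □q is F, □□¬p is F. ✗
c: □q is T, □□¬p is F. ✓
d: □q is F, □□¬p is F. ✗
e: □q is F, □□¬p is F. ✗
That's 1 of 5 worlds, so 1/5.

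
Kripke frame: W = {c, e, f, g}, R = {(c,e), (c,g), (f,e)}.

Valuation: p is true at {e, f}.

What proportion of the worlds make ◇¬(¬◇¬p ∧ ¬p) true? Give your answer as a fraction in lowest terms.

c: successors {e, g}; ¬(¬◇¬p ∧ ¬p) there: e:T, g:F. ✓
e: no successors, so ◇¬(¬◇¬p ∧ ¬p) fails. ✗
f: successors {e}; ¬(¬◇¬p ∧ ¬p) there: e:T. ✓
g: no successors, so ◇¬(¬◇¬p ∧ ¬p) fails. ✗
That's 2 of 4 worlds, so 2/4 = 1/2.

1/2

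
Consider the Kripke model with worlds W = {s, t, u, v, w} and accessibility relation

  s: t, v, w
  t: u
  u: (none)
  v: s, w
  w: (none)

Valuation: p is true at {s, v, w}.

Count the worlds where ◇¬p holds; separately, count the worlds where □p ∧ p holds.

2 and 2

For ◇¬p:
s: successors {t, v, w}; ¬p there: t:T, v:F, w:F. ✓
t: successors {u}; ¬p there: u:T. ✓
u: no successors, so ◇¬p fails. ✗
v: successors {s, w}; ¬p there: s:F, w:F. ✗
w: no successors, so ◇¬p fails. ✗
— 2 worlds.
For □p ∧ p:
s: □p is F, p is T. ✗
t: □p is F, p is F. ✗
u: □p is T, p is F. ✗
v: □p is T, p is T. ✓
w: □p is T, p is T. ✓
— 2 worlds.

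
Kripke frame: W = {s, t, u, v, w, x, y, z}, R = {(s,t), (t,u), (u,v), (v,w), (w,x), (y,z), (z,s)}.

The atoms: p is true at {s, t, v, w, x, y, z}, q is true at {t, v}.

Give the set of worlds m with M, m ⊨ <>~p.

{t}

s: successors {t}; ~p there: t:F. ✗
t: successors {u}; ~p there: u:T. ✓
u: successors {v}; ~p there: v:F. ✗
v: successors {w}; ~p there: w:F. ✗
w: successors {x}; ~p there: x:F. ✗
x: no successors, so <>~p fails. ✗
y: successors {z}; ~p there: z:F. ✗
z: successors {s}; ~p there: s:F. ✗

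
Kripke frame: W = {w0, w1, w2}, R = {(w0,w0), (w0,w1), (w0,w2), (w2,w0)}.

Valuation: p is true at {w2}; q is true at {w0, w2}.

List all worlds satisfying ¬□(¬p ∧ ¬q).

w0: □(¬p ∧ ¬q) is F. ✓
w1: □(¬p ∧ ¬q) is T. ✗
w2: □(¬p ∧ ¬q) is F. ✓

{w0, w2}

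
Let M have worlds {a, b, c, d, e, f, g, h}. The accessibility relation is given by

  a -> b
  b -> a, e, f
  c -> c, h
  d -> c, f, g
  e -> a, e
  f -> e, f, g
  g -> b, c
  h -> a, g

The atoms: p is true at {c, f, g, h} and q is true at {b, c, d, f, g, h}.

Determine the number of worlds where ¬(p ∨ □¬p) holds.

a: p ∨ □¬p is T. ✗
b: p ∨ □¬p is F. ✓
c: p ∨ □¬p is T. ✗
d: p ∨ □¬p is F. ✓
e: p ∨ □¬p is T. ✗
f: p ∨ □¬p is T. ✗
g: p ∨ □¬p is T. ✗
h: p ∨ □¬p is T. ✗
Satisfying worlds: {b, d}.

2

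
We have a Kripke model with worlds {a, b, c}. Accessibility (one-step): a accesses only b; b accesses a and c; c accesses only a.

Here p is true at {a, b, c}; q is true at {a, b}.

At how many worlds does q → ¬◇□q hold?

a: q is T, ¬◇□q is T. ✓
b: q is T, ¬◇□q is F. ✗
c: q is F, ¬◇□q is F. ✓
Satisfying worlds: {a, c}.

2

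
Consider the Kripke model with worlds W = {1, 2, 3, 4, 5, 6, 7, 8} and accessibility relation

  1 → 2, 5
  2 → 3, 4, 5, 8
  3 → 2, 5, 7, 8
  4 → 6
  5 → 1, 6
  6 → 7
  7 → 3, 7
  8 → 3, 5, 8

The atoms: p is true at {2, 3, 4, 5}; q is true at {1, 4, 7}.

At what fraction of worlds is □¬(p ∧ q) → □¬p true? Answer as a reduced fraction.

1: □¬(p ∧ q) is T, □¬p is F. ✗
2: □¬(p ∧ q) is F, □¬p is F. ✓
3: □¬(p ∧ q) is T, □¬p is F. ✗
4: □¬(p ∧ q) is T, □¬p is T. ✓
5: □¬(p ∧ q) is T, □¬p is T. ✓
6: □¬(p ∧ q) is T, □¬p is T. ✓
7: □¬(p ∧ q) is T, □¬p is F. ✗
8: □¬(p ∧ q) is T, □¬p is F. ✗
That's 4 of 8 worlds, so 4/8 = 1/2.

1/2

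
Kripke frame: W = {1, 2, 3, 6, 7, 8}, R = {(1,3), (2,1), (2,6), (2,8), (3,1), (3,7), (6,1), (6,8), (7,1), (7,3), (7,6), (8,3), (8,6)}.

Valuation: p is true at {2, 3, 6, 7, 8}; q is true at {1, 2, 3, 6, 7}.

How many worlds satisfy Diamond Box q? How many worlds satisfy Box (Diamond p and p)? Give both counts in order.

6 and 2

For Diamond Box q:
1: successors {3}; Box q there: 3:T. ✓
2: successors {1, 6, 8}; Box q there: 1:T, 6:F, 8:T. ✓
3: successors {1, 7}; Box q there: 1:T, 7:T. ✓
6: successors {1, 8}; Box q there: 1:T, 8:T. ✓
7: successors {1, 3, 6}; Box q there: 1:T, 3:T, 6:F. ✓
8: successors {3, 6}; Box q there: 3:T, 6:F. ✓
— 6 worlds.
For Box (Diamond p and p):
1: successors {3}; Diamond p and p there: 3:T. ✓
2: successors {1, 6, 8}; Diamond p and p there: 1:F, 6:T, 8:T. ✗
3: successors {1, 7}; Diamond p and p there: 1:F, 7:T. ✗
6: successors {1, 8}; Diamond p and p there: 1:F, 8:T. ✗
7: successors {1, 3, 6}; Diamond p and p there: 1:F, 3:T, 6:T. ✗
8: successors {3, 6}; Diamond p and p there: 3:T, 6:T. ✓
— 2 worlds.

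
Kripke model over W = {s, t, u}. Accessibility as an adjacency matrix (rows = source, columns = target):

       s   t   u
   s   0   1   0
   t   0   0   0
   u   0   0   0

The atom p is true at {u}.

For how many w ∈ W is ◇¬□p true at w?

s: successors {t}; ¬□p there: t:F. ✗
t: no successors, so ◇¬□p fails. ✗
u: no successors, so ◇¬□p fails. ✗
Satisfying worlds: ∅.

0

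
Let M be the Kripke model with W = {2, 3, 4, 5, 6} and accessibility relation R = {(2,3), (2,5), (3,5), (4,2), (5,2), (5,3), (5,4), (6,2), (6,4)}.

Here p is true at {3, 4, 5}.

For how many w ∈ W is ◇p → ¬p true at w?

2: ◇p is T, ¬p is T. ✓
3: ◇p is T, ¬p is F. ✗
4: ◇p is F, ¬p is F. ✓
5: ◇p is T, ¬p is F. ✗
6: ◇p is T, ¬p is T. ✓
Satisfying worlds: {2, 4, 6}.

3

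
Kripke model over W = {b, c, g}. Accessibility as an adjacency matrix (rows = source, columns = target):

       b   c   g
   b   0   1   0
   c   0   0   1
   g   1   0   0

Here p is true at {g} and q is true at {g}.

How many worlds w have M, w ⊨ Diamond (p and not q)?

b: successors {c}; p and not q there: c:F. ✗
c: successors {g}; p and not q there: g:F. ✗
g: successors {b}; p and not q there: b:F. ✗
Satisfying worlds: ∅.

0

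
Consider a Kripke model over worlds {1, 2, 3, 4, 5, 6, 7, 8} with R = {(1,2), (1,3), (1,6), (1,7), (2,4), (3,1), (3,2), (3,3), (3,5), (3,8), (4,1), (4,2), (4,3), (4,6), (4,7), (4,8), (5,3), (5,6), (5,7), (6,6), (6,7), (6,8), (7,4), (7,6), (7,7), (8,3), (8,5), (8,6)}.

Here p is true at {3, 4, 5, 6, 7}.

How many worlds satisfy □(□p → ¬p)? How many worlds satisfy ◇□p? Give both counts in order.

1 and 7

For □(□p → ¬p):
1: successors {2, 3, 6, 7}; □p → ¬p there: 2:T, 3:T, 6:T, 7:F. ✗
2: successors {4}; □p → ¬p there: 4:T. ✓
3: successors {1, 2, 3, 5, 8}; □p → ¬p there: 1:T, 2:T, 3:T, 5:F, 8:T. ✗
4: successors {1, 2, 3, 6, 7, 8}; □p → ¬p there: 1:T, 2:T, 3:T, 6:T, 7:F, 8:T. ✗
5: successors {3, 6, 7}; □p → ¬p there: 3:T, 6:T, 7:F. ✗
6: successors {6, 7, 8}; □p → ¬p there: 6:T, 7:F, 8:T. ✗
7: successors {4, 6, 7}; □p → ¬p there: 4:T, 6:T, 7:F. ✗
8: successors {3, 5, 6}; □p → ¬p there: 3:T, 5:F, 6:T. ✗
— 1 world.
For ◇□p:
1: successors {2, 3, 6, 7}; □p there: 2:T, 3:F, 6:F, 7:T. ✓
2: successors {4}; □p there: 4:F. ✗
3: successors {1, 2, 3, 5, 8}; □p there: 1:F, 2:T, 3:F, 5:T, 8:T. ✓
4: successors {1, 2, 3, 6, 7, 8}; □p there: 1:F, 2:T, 3:F, 6:F, 7:T, 8:T. ✓
5: successors {3, 6, 7}; □p there: 3:F, 6:F, 7:T. ✓
6: successors {6, 7, 8}; □p there: 6:F, 7:T, 8:T. ✓
7: successors {4, 6, 7}; □p there: 4:F, 6:F, 7:T. ✓
8: successors {3, 5, 6}; □p there: 3:F, 5:T, 6:F. ✓
— 7 worlds.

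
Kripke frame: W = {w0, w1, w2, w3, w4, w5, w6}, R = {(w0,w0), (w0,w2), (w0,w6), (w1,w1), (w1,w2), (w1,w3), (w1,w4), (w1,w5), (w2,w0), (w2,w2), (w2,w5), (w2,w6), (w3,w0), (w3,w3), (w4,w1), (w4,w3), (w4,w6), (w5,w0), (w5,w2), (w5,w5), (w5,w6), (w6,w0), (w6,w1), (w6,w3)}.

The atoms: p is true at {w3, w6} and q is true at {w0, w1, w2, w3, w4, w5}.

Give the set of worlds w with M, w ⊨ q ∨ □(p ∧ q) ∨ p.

{w0, w1, w2, w3, w4, w5, w6}

w0: q ∨ □(p ∧ q) is T, p is F. ✓
w1: q ∨ □(p ∧ q) is T, p is F. ✓
w2: q ∨ □(p ∧ q) is T, p is F. ✓
w3: q ∨ □(p ∧ q) is T, p is T. ✓
w4: q ∨ □(p ∧ q) is T, p is F. ✓
w5: q ∨ □(p ∧ q) is T, p is F. ✓
w6: q ∨ □(p ∧ q) is F, p is T. ✓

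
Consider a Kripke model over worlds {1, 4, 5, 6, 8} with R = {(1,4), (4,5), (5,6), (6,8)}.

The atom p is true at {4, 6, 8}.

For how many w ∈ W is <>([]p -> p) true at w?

1: successors {4}; []p -> p there: 4:T. ✓
4: successors {5}; []p -> p there: 5:F. ✗
5: successors {6}; []p -> p there: 6:T. ✓
6: successors {8}; []p -> p there: 8:T. ✓
8: no successors, so <>([]p -> p) fails. ✗
Satisfying worlds: {1, 5, 6}.

3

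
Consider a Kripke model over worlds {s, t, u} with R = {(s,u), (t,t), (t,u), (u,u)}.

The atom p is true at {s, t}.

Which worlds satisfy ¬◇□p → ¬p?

{u}

s: ¬◇□p is T, ¬p is F. ✗
t: ¬◇□p is T, ¬p is F. ✗
u: ¬◇□p is T, ¬p is T. ✓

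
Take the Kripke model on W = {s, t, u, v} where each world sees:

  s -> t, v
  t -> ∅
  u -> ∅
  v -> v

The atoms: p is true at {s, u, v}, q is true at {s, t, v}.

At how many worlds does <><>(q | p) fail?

2

s: successors {t, v}; <>(q | p) there: t:F, v:T. ✓
t: no successors, so <><>(q | p) fails. ✗
u: no successors, so <><>(q | p) fails. ✗
v: successors {v}; <>(q | p) there: v:T. ✓
Satisfying worlds: {s, v}.
So <><>(q | p) fails at the other 2 worlds.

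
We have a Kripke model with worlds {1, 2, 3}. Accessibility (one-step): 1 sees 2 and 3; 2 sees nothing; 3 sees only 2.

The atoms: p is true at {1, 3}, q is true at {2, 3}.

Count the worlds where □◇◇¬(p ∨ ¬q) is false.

1: successors {2, 3}; ◇◇¬(p ∨ ¬q) there: 2:F, 3:F. ✗
2: no successors, so □◇◇¬(p ∨ ¬q) holds vacuously. ✓
3: successors {2}; ◇◇¬(p ∨ ¬q) there: 2:F. ✗
Satisfying worlds: {2}.
So □◇◇¬(p ∨ ¬q) fails at the other 2 worlds.

2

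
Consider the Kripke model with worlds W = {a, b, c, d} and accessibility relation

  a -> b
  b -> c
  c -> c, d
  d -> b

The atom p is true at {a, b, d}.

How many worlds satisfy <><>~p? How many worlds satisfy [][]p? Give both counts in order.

4 and 0

For <><>~p:
a: successors {b}; <>~p there: b:T. ✓
b: successors {c}; <>~p there: c:T. ✓
c: successors {c, d}; <>~p there: c:T, d:F. ✓
d: successors {b}; <>~p there: b:T. ✓
— 4 worlds.
For [][]p:
a: successors {b}; []p there: b:F. ✗
b: successors {c}; []p there: c:F. ✗
c: successors {c, d}; []p there: c:F, d:T. ✗
d: successors {b}; []p there: b:F. ✗
— 0 worlds.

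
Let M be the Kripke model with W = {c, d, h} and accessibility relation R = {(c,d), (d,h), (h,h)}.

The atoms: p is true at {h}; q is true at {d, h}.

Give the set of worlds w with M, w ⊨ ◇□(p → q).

{c, d, h}

c: successors {d}; □(p → q) there: d:T. ✓
d: successors {h}; □(p → q) there: h:T. ✓
h: successors {h}; □(p → q) there: h:T. ✓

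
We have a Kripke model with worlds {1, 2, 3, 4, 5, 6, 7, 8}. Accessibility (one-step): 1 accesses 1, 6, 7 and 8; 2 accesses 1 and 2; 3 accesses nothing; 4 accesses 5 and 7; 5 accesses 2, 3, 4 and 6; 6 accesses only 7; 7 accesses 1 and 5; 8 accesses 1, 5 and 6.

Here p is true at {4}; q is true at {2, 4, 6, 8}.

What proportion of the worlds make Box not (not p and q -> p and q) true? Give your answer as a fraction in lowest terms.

1/8

1: successors {1, 6, 7, 8}; not (not p and q -> p and q) there: 1:F, 6:T, 7:F, 8:T. ✗
2: successors {1, 2}; not (not p and q -> p and q) there: 1:F, 2:T. ✗
3: no successors, so Box not (not p and q -> p and q) holds vacuously. ✓
4: successors {5, 7}; not (not p and q -> p and q) there: 5:F, 7:F. ✗
5: successors {2, 3, 4, 6}; not (not p and q -> p and q) there: 2:T, 3:F, 4:F, 6:T. ✗
6: successors {7}; not (not p and q -> p and q) there: 7:F. ✗
7: successors {1, 5}; not (not p and q -> p and q) there: 1:F, 5:F. ✗
8: successors {1, 5, 6}; not (not p and q -> p and q) there: 1:F, 5:F, 6:T. ✗
That's 1 of 8 worlds, so 1/8.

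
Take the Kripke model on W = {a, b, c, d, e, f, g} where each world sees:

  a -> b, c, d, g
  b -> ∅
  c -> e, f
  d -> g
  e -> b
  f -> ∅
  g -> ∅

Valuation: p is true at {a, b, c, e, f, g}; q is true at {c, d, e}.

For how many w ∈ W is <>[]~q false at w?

3

a: successors {b, c, d, g}; []~q there: b:T, c:F, d:T, g:T. ✓
b: no successors, so <>[]~q fails. ✗
c: successors {e, f}; []~q there: e:T, f:T. ✓
d: successors {g}; []~q there: g:T. ✓
e: successors {b}; []~q there: b:T. ✓
f: no successors, so <>[]~q fails. ✗
g: no successors, so <>[]~q fails. ✗
Satisfying worlds: {a, c, d, e}.
So <>[]~q fails at the other 3 worlds.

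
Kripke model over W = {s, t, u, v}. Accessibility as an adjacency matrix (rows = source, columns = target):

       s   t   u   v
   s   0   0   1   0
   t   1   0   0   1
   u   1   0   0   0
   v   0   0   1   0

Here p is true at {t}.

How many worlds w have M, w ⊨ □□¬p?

s: successors {u}; □¬p there: u:T. ✓
t: successors {s, v}; □¬p there: s:T, v:T. ✓
u: successors {s}; □¬p there: s:T. ✓
v: successors {u}; □¬p there: u:T. ✓
Satisfying worlds: {s, t, u, v}.

4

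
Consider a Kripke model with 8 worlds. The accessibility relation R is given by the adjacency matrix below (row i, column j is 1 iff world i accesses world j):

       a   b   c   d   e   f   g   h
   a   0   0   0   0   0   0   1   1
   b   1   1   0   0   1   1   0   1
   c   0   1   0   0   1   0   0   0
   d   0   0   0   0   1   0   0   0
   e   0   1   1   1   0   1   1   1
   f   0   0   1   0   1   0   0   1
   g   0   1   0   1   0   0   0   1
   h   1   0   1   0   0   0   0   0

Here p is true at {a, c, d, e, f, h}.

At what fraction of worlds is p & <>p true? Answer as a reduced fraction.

3/4

a: p is T, <>p is T. ✓
b: p is F, <>p is T. ✗
c: p is T, <>p is T. ✓
d: p is T, <>p is T. ✓
e: p is T, <>p is T. ✓
f: p is T, <>p is T. ✓
g: p is F, <>p is T. ✗
h: p is T, <>p is T. ✓
That's 6 of 8 worlds, so 6/8 = 3/4.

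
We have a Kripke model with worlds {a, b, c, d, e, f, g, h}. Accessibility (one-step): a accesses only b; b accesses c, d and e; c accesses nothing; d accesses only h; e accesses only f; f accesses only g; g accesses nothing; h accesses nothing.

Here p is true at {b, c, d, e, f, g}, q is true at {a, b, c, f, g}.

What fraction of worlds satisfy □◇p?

5/8

a: successors {b}; ◇p there: b:T. ✓
b: successors {c, d, e}; ◇p there: c:F, d:F, e:T. ✗
c: no successors, so □◇p holds vacuously. ✓
d: successors {h}; ◇p there: h:F. ✗
e: successors {f}; ◇p there: f:T. ✓
f: successors {g}; ◇p there: g:F. ✗
g: no successors, so □◇p holds vacuously. ✓
h: no successors, so □◇p holds vacuously. ✓
That's 5 of 8 worlds, so 5/8.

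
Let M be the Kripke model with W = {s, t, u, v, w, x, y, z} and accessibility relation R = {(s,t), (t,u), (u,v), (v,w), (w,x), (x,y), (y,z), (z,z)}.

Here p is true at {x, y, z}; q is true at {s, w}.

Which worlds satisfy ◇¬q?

{s, t, u, w, x, y, z}

s: successors {t}; ¬q there: t:T. ✓
t: successors {u}; ¬q there: u:T. ✓
u: successors {v}; ¬q there: v:T. ✓
v: successors {w}; ¬q there: w:F. ✗
w: successors {x}; ¬q there: x:T. ✓
x: successors {y}; ¬q there: y:T. ✓
y: successors {z}; ¬q there: z:T. ✓
z: successors {z}; ¬q there: z:T. ✓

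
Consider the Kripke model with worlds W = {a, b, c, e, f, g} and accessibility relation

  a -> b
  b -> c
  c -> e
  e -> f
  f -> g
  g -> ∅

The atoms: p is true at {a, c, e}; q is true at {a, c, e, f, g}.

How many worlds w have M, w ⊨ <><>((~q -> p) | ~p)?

4

a: successors {b}; <>((~q -> p) | ~p) there: b:T. ✓
b: successors {c}; <>((~q -> p) | ~p) there: c:T. ✓
c: successors {e}; <>((~q -> p) | ~p) there: e:T. ✓
e: successors {f}; <>((~q -> p) | ~p) there: f:T. ✓
f: successors {g}; <>((~q -> p) | ~p) there: g:F. ✗
g: no successors, so <><>((~q -> p) | ~p) fails. ✗
Satisfying worlds: {a, b, c, e}.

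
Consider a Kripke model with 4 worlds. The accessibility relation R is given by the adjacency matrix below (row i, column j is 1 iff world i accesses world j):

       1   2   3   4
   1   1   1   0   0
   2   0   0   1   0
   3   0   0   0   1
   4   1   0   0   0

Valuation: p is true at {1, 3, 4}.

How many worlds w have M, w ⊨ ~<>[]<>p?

0

1: <>[]<>p is T. ✗
2: <>[]<>p is T. ✗
3: <>[]<>p is T. ✗
4: <>[]<>p is T. ✗
Satisfying worlds: ∅.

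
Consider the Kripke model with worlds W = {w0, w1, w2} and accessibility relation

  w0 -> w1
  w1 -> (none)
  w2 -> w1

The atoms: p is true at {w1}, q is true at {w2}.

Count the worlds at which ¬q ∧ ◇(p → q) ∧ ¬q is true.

0

w0: ¬q is T, ◇(p → q) ∧ ¬q is F. ✗
w1: ¬q is T, ◇(p → q) ∧ ¬q is F. ✗
w2: ¬q is F, ◇(p → q) ∧ ¬q is F. ✗
Satisfying worlds: ∅.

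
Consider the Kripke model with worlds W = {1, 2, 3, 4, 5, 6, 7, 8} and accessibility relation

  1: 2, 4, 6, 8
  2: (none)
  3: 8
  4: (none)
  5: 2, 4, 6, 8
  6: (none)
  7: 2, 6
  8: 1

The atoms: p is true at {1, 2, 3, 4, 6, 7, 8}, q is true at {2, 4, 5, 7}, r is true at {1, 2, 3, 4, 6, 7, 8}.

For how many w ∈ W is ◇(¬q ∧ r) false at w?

1: successors {2, 4, 6, 8}; ¬q ∧ r there: 2:F, 4:F, 6:T, 8:T. ✓
2: no successors, so ◇(¬q ∧ r) fails. ✗
3: successors {8}; ¬q ∧ r there: 8:T. ✓
4: no successors, so ◇(¬q ∧ r) fails. ✗
5: successors {2, 4, 6, 8}; ¬q ∧ r there: 2:F, 4:F, 6:T, 8:T. ✓
6: no successors, so ◇(¬q ∧ r) fails. ✗
7: successors {2, 6}; ¬q ∧ r there: 2:F, 6:T. ✓
8: successors {1}; ¬q ∧ r there: 1:T. ✓
Satisfying worlds: {1, 3, 5, 7, 8}.
So ◇(¬q ∧ r) fails at the other 3 worlds.

3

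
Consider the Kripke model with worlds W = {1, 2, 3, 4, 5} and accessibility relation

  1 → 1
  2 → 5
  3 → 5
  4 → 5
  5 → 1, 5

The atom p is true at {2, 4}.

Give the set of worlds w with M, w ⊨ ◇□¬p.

1: successors {1}; □¬p there: 1:T. ✓
2: successors {5}; □¬p there: 5:T. ✓
3: successors {5}; □¬p there: 5:T. ✓
4: successors {5}; □¬p there: 5:T. ✓
5: successors {1, 5}; □¬p there: 1:T, 5:T. ✓

{1, 2, 3, 4, 5}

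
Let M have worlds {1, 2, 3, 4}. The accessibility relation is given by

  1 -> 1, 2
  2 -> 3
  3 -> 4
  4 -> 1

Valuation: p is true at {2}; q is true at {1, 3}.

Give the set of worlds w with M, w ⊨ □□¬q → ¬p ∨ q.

1: □□¬q is F, ¬p ∨ q is T. ✓
2: □□¬q is T, ¬p ∨ q is F. ✗
3: □□¬q is F, ¬p ∨ q is T. ✓
4: □□¬q is F, ¬p ∨ q is T. ✓

{1, 3, 4}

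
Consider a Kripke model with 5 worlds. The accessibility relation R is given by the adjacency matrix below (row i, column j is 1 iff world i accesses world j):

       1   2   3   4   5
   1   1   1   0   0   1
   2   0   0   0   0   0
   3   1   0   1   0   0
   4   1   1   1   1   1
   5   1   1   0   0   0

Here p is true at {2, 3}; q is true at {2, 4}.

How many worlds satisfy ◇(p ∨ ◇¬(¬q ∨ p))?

4

1: successors {1, 2, 5}; p ∨ ◇¬(¬q ∨ p) there: 1:F, 2:T, 5:F. ✓
2: no successors, so ◇(p ∨ ◇¬(¬q ∨ p)) fails. ✗
3: successors {1, 3}; p ∨ ◇¬(¬q ∨ p) there: 1:F, 3:T. ✓
4: successors {1, 2, 3, 4, 5}; p ∨ ◇¬(¬q ∨ p) there: 1:F, 2:T, 3:T, 4:T, 5:F. ✓
5: successors {1, 2}; p ∨ ◇¬(¬q ∨ p) there: 1:F, 2:T. ✓
Satisfying worlds: {1, 3, 4, 5}.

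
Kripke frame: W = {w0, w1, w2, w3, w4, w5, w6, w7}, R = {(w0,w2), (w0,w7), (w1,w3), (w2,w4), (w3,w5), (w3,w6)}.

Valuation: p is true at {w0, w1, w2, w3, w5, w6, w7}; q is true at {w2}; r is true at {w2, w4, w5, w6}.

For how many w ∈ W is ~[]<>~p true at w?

w0: []<>~p is F. ✓
w1: []<>~p is F. ✓
w2: []<>~p is F. ✓
w3: []<>~p is F. ✓
w4: []<>~p is T. ✗
w5: []<>~p is T. ✗
w6: []<>~p is T. ✗
w7: []<>~p is T. ✗
Satisfying worlds: {w0, w1, w2, w3}.

4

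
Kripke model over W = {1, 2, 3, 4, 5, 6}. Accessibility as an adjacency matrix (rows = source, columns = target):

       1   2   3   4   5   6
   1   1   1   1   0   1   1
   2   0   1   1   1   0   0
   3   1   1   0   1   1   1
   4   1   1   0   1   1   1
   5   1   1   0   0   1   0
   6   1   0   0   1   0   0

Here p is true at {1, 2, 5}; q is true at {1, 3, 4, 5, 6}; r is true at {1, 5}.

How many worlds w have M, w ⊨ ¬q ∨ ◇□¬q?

1

1: ¬q is F, ◇□¬q is F. ✗
2: ¬q is T, ◇□¬q is F. ✓
3: ¬q is F, ◇□¬q is F. ✗
4: ¬q is F, ◇□¬q is F. ✗
5: ¬q is F, ◇□¬q is F. ✗
6: ¬q is F, ◇□¬q is F. ✗
Satisfying worlds: {2}.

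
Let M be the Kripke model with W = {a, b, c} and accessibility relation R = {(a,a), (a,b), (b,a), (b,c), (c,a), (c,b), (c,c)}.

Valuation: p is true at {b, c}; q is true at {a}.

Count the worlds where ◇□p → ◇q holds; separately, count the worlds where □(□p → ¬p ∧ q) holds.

3 and 3

For ◇□p → ◇q:
a: ◇□p is F, ◇q is T. ✓
b: ◇□p is F, ◇q is T. ✓
c: ◇□p is F, ◇q is T. ✓
— 3 worlds.
For □(□p → ¬p ∧ q):
a: successors {a, b}; □p → ¬p ∧ q there: a:T, b:T. ✓
b: successors {a, c}; □p → ¬p ∧ q there: a:T, c:T. ✓
c: successors {a, b, c}; □p → ¬p ∧ q there: a:T, b:T, c:T. ✓
— 3 worlds.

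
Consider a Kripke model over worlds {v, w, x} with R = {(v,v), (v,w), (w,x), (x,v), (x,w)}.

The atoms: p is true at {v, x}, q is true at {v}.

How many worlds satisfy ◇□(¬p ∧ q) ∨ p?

v: ◇□(¬p ∧ q) is F, p is T. ✓
w: ◇□(¬p ∧ q) is F, p is F. ✗
x: ◇□(¬p ∧ q) is F, p is T. ✓
Satisfying worlds: {v, x}.

2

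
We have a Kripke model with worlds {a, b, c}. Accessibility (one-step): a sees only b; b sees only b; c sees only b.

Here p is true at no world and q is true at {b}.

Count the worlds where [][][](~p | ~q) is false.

a: successors {b}; [][](~p | ~q) there: b:T. ✓
b: successors {b}; [][](~p | ~q) there: b:T. ✓
c: successors {b}; [][](~p | ~q) there: b:T. ✓
Satisfying worlds: {a, b, c}.
So [][][](~p | ~q) fails at the other 0 worlds.

0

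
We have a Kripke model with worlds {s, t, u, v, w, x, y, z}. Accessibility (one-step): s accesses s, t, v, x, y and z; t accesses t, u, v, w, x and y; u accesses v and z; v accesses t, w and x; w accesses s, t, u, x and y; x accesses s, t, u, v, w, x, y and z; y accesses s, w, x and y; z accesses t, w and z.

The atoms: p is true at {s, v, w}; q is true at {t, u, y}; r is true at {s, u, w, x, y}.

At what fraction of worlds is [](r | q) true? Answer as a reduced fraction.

3/8

s: successors {s, t, v, x, y, z}; r | q there: s:T, t:T, v:F, x:T, y:T, z:F. ✗
t: successors {t, u, v, w, x, y}; r | q there: t:T, u:T, v:F, w:T, x:T, y:T. ✗
u: successors {v, z}; r | q there: v:F, z:F. ✗
v: successors {t, w, x}; r | q there: t:T, w:T, x:T. ✓
w: successors {s, t, u, x, y}; r | q there: s:T, t:T, u:T, x:T, y:T. ✓
x: successors {s, t, u, v, w, x, y, z}; r | q there: s:T, t:T, u:T, v:F, w:T, x:T, y:T, z:F. ✗
y: successors {s, w, x, y}; r | q there: s:T, w:T, x:T, y:T. ✓
z: successors {t, w, z}; r | q there: t:T, w:T, z:F. ✗
That's 3 of 8 worlds, so 3/8.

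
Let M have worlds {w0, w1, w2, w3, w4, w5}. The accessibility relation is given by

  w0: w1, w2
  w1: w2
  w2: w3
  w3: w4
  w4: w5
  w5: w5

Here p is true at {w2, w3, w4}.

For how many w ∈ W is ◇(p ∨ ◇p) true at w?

4

w0: successors {w1, w2}; p ∨ ◇p there: w1:T, w2:T. ✓
w1: successors {w2}; p ∨ ◇p there: w2:T. ✓
w2: successors {w3}; p ∨ ◇p there: w3:T. ✓
w3: successors {w4}; p ∨ ◇p there: w4:T. ✓
w4: successors {w5}; p ∨ ◇p there: w5:F. ✗
w5: successors {w5}; p ∨ ◇p there: w5:F. ✗
Satisfying worlds: {w0, w1, w2, w3}.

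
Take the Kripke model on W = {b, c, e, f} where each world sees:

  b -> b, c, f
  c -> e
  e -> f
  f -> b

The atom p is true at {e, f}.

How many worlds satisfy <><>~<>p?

b: successors {b, c, f}; <>~<>p there: b:T, c:F, f:F. ✓
c: successors {e}; <>~<>p there: e:T. ✓
e: successors {f}; <>~<>p there: f:F. ✗
f: successors {b}; <>~<>p there: b:T. ✓
Satisfying worlds: {b, c, f}.

3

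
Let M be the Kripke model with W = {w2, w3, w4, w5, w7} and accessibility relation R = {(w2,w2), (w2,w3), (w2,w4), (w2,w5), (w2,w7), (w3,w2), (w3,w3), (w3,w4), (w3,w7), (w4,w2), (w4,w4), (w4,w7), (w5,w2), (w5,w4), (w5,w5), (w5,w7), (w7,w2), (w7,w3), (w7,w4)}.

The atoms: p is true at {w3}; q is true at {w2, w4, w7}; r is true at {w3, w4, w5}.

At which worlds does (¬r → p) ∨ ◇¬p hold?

{w2, w3, w4, w5, w7}

w2: ¬r → p is F, ◇¬p is T. ✓
w3: ¬r → p is T, ◇¬p is T. ✓
w4: ¬r → p is T, ◇¬p is T. ✓
w5: ¬r → p is T, ◇¬p is T. ✓
w7: ¬r → p is F, ◇¬p is T. ✓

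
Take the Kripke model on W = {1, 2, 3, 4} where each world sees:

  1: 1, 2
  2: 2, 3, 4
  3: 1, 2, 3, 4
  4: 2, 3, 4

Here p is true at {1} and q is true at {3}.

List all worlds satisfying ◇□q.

∅

1: successors {1, 2}; □q there: 1:F, 2:F. ✗
2: successors {2, 3, 4}; □q there: 2:F, 3:F, 4:F. ✗
3: successors {1, 2, 3, 4}; □q there: 1:F, 2:F, 3:F, 4:F. ✗
4: successors {2, 3, 4}; □q there: 2:F, 3:F, 4:F. ✗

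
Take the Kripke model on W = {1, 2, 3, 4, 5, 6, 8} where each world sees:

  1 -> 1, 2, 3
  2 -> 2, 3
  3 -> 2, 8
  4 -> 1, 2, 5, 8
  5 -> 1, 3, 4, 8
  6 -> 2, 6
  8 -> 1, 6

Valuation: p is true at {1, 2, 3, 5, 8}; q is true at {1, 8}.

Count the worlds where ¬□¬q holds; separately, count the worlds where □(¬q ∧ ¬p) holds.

5 and 0

For ¬□¬q:
1: □¬q is F. ✓
2: □¬q is T. ✗
3: □¬q is F. ✓
4: □¬q is F. ✓
5: □¬q is F. ✓
6: □¬q is T. ✗
8: □¬q is F. ✓
— 5 worlds.
For □(¬q ∧ ¬p):
1: successors {1, 2, 3}; ¬q ∧ ¬p there: 1:F, 2:F, 3:F. ✗
2: successors {2, 3}; ¬q ∧ ¬p there: 2:F, 3:F. ✗
3: successors {2, 8}; ¬q ∧ ¬p there: 2:F, 8:F. ✗
4: successors {1, 2, 5, 8}; ¬q ∧ ¬p there: 1:F, 2:F, 5:F, 8:F. ✗
5: successors {1, 3, 4, 8}; ¬q ∧ ¬p there: 1:F, 3:F, 4:T, 8:F. ✗
6: successors {2, 6}; ¬q ∧ ¬p there: 2:F, 6:T. ✗
8: successors {1, 6}; ¬q ∧ ¬p there: 1:F, 6:T. ✗
— 0 worlds.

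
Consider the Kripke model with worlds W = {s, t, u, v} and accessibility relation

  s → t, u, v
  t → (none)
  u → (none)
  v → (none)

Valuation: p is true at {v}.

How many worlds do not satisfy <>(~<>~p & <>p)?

s: successors {t, u, v}; ~<>~p & <>p there: t:F, u:F, v:F. ✗
t: no successors, so <>(~<>~p & <>p) fails. ✗
u: no successors, so <>(~<>~p & <>p) fails. ✗
v: no successors, so <>(~<>~p & <>p) fails. ✗
Satisfying worlds: ∅.
So <>(~<>~p & <>p) fails at the other 4 worlds.

4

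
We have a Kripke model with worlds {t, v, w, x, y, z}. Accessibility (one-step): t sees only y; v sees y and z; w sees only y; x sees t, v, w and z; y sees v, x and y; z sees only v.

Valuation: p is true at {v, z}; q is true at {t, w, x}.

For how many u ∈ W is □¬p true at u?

t: successors {y}; ¬p there: y:T. ✓
v: successors {y, z}; ¬p there: y:T, z:F. ✗
w: successors {y}; ¬p there: y:T. ✓
x: successors {t, v, w, z}; ¬p there: t:T, v:F, w:T, z:F. ✗
y: successors {v, x, y}; ¬p there: v:F, x:T, y:T. ✗
z: successors {v}; ¬p there: v:F. ✗
Satisfying worlds: {t, w}.

2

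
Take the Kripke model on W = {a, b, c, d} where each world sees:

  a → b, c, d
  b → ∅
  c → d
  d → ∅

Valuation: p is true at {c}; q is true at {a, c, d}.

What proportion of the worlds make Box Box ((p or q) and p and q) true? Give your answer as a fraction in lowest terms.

a: successors {b, c, d}; Box ((p or q) and p and q) there: b:T, c:F, d:T. ✗
b: no successors, so Box Box ((p or q) and p and q) holds vacuously. ✓
c: successors {d}; Box ((p or q) and p and q) there: d:T. ✓
d: no successors, so Box Box ((p or q) and p and q) holds vacuously. ✓
That's 3 of 4 worlds, so 3/4.

3/4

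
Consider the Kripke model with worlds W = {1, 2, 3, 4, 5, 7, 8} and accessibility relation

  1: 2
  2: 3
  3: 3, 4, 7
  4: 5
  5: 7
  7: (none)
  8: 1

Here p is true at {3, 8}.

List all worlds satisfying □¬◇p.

{4, 5, 7, 8}

1: successors {2}; ¬◇p there: 2:F. ✗
2: successors {3}; ¬◇p there: 3:F. ✗
3: successors {3, 4, 7}; ¬◇p there: 3:F, 4:T, 7:T. ✗
4: successors {5}; ¬◇p there: 5:T. ✓
5: successors {7}; ¬◇p there: 7:T. ✓
7: no successors, so □¬◇p holds vacuously. ✓
8: successors {1}; ¬◇p there: 1:T. ✓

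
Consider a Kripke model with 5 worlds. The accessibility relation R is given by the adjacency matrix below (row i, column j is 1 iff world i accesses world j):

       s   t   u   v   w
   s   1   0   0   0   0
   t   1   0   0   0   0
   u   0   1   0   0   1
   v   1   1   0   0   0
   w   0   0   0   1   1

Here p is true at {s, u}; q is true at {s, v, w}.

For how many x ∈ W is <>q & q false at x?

2

s: <>q is T, q is T. ✓
t: <>q is T, q is F. ✗
u: <>q is T, q is F. ✗
v: <>q is T, q is T. ✓
w: <>q is T, q is T. ✓
Satisfying worlds: {s, v, w}.
So <>q & q fails at the other 2 worlds.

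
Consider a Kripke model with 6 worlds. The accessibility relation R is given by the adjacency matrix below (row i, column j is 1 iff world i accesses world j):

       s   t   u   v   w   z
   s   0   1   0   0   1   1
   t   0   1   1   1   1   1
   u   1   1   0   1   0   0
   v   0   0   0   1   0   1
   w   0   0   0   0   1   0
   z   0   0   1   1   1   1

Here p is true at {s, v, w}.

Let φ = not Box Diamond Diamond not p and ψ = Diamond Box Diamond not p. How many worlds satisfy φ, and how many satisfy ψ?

4 and 4

For not Box Diamond Diamond not p:
s: Box Diamond Diamond not p is F. ✓
t: Box Diamond Diamond not p is F. ✓
u: Box Diamond Diamond not p is T. ✗
v: Box Diamond Diamond not p is T. ✗
w: Box Diamond Diamond not p is F. ✓
z: Box Diamond Diamond not p is F. ✓
— 4 worlds.
For Diamond Box Diamond not p:
s: successors {t, w, z}; Box Diamond not p there: t:F, w:F, z:F. ✗
t: successors {t, u, v, w, z}; Box Diamond not p there: t:F, u:T, v:T, w:F, z:F. ✓
u: successors {s, t, v}; Box Diamond not p there: s:F, t:F, v:T. ✓
v: successors {v, z}; Box Diamond not p there: v:T, z:F. ✓
w: successors {w}; Box Diamond not p there: w:F. ✗
z: successors {u, v, w, z}; Box Diamond not p there: u:T, v:T, w:F, z:F. ✓
— 4 worlds.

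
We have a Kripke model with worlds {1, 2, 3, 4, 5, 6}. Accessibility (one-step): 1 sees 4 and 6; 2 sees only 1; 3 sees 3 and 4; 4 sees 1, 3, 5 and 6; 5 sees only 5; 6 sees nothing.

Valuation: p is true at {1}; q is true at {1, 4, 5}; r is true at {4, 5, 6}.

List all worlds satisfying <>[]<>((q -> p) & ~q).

{1, 3, 4}

1: successors {4, 6}; []<>((q -> p) & ~q) there: 4:F, 6:T. ✓
2: successors {1}; []<>((q -> p) & ~q) there: 1:F. ✗
3: successors {3, 4}; []<>((q -> p) & ~q) there: 3:T, 4:F. ✓
4: successors {1, 3, 5, 6}; []<>((q -> p) & ~q) there: 1:F, 3:T, 5:F, 6:T. ✓
5: successors {5}; []<>((q -> p) & ~q) there: 5:F. ✗
6: no successors, so <>[]<>((q -> p) & ~q) fails. ✗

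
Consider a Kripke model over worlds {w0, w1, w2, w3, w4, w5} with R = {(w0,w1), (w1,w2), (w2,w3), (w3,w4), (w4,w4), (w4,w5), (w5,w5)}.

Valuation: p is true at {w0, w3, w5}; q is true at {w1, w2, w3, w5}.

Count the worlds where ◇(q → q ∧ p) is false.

w0: successors {w1}; q → q ∧ p there: w1:F. ✗
w1: successors {w2}; q → q ∧ p there: w2:F. ✗
w2: successors {w3}; q → q ∧ p there: w3:T. ✓
w3: successors {w4}; q → q ∧ p there: w4:T. ✓
w4: successors {w4, w5}; q → q ∧ p there: w4:T, w5:T. ✓
w5: successors {w5}; q → q ∧ p there: w5:T. ✓
Satisfying worlds: {w2, w3, w4, w5}.
So ◇(q → q ∧ p) fails at the other 2 worlds.

2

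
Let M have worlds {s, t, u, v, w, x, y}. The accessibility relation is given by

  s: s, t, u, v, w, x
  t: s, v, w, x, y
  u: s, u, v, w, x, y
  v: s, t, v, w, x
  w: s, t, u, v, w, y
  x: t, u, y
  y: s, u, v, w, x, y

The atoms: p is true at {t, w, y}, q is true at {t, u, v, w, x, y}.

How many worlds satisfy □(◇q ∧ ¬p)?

0

s: successors {s, t, u, v, w, x}; ◇q ∧ ¬p there: s:T, t:F, u:T, v:T, w:F, x:T. ✗
t: successors {s, v, w, x, y}; ◇q ∧ ¬p there: s:T, v:T, w:F, x:T, y:F. ✗
u: successors {s, u, v, w, x, y}; ◇q ∧ ¬p there: s:T, u:T, v:T, w:F, x:T, y:F. ✗
v: successors {s, t, v, w, x}; ◇q ∧ ¬p there: s:T, t:F, v:T, w:F, x:T. ✗
w: successors {s, t, u, v, w, y}; ◇q ∧ ¬p there: s:T, t:F, u:T, v:T, w:F, y:F. ✗
x: successors {t, u, y}; ◇q ∧ ¬p there: t:F, u:T, y:F. ✗
y: successors {s, u, v, w, x, y}; ◇q ∧ ¬p there: s:T, u:T, v:T, w:F, x:T, y:F. ✗
Satisfying worlds: ∅.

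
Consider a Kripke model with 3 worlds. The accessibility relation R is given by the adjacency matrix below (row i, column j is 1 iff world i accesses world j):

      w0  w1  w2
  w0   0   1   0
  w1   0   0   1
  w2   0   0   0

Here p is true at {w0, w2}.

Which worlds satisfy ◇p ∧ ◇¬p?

∅

w0: ◇p is F, ◇¬p is T. ✗
w1: ◇p is T, ◇¬p is F. ✗
w2: ◇p is F, ◇¬p is F. ✗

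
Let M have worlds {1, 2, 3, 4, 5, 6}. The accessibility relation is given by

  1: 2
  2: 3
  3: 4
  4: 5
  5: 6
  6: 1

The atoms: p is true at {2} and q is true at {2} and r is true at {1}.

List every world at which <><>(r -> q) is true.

1: successors {2}; <>(r -> q) there: 2:T. ✓
2: successors {3}; <>(r -> q) there: 3:T. ✓
3: successors {4}; <>(r -> q) there: 4:T. ✓
4: successors {5}; <>(r -> q) there: 5:T. ✓
5: successors {6}; <>(r -> q) there: 6:F. ✗
6: successors {1}; <>(r -> q) there: 1:T. ✓

{1, 2, 3, 4, 6}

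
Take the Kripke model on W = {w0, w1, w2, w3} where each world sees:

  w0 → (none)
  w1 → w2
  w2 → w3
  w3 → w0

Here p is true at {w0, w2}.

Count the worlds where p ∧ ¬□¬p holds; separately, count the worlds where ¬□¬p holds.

For p ∧ ¬□¬p:
w0: p is T, ¬□¬p is F. ✗
w1: p is F, ¬□¬p is T. ✗
w2: p is T, ¬□¬p is F. ✗
w3: p is F, ¬□¬p is T. ✗
— 0 worlds.
For ¬□¬p:
w0: □¬p is T. ✗
w1: □¬p is F. ✓
w2: □¬p is T. ✗
w3: □¬p is F. ✓
— 2 worlds.

0 and 2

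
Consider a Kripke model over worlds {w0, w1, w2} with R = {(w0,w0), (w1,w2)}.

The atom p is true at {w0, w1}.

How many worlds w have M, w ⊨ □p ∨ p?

w0: □p is T, p is T. ✓
w1: □p is F, p is T. ✓
w2: □p is T, p is F. ✓
Satisfying worlds: {w0, w1, w2}.

3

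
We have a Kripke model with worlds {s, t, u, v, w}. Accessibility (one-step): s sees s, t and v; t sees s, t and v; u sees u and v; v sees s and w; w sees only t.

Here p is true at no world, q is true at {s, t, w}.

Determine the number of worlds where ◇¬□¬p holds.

0

s: successors {s, t, v}; ¬□¬p there: s:F, t:F, v:F. ✗
t: successors {s, t, v}; ¬□¬p there: s:F, t:F, v:F. ✗
u: successors {u, v}; ¬□¬p there: u:F, v:F. ✗
v: successors {s, w}; ¬□¬p there: s:F, w:F. ✗
w: successors {t}; ¬□¬p there: t:F. ✗
Satisfying worlds: ∅.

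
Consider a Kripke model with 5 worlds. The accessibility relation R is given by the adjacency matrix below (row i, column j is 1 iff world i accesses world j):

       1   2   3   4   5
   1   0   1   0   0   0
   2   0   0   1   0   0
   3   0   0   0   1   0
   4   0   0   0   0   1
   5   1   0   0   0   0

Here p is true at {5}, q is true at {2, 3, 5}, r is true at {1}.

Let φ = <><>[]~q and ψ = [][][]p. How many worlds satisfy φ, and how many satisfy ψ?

For <><>[]~q:
1: successors {2}; <>[]~q there: 2:T. ✓
2: successors {3}; <>[]~q there: 3:F. ✗
3: successors {4}; <>[]~q there: 4:T. ✓
4: successors {5}; <>[]~q there: 5:F. ✗
5: successors {1}; <>[]~q there: 1:F. ✗
— 2 worlds.
For [][][]p:
1: successors {2}; [][]p there: 2:F. ✗
2: successors {3}; [][]p there: 3:T. ✓
3: successors {4}; [][]p there: 4:F. ✗
4: successors {5}; [][]p there: 5:F. ✗
5: successors {1}; [][]p there: 1:F. ✗
— 1 world.

2 and 1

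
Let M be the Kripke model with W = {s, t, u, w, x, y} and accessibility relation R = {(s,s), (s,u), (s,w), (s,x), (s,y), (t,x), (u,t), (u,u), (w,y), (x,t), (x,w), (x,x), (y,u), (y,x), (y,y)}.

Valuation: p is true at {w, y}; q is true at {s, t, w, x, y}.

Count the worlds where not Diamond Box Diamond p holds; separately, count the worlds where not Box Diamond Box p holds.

3 and 5

For not Diamond Box Diamond p:
s: Diamond Box Diamond p is T. ✗
t: Diamond Box Diamond p is F. ✓
u: Diamond Box Diamond p is T. ✗
w: Diamond Box Diamond p is F. ✓
x: Diamond Box Diamond p is T. ✗
y: Diamond Box Diamond p is F. ✓
— 3 worlds.
For not Box Diamond Box p:
s: Box Diamond Box p is F. ✓
t: Box Diamond Box p is T. ✗
u: Box Diamond Box p is F. ✓
w: Box Diamond Box p is F. ✓
x: Box Diamond Box p is F. ✓
y: Box Diamond Box p is F. ✓
— 5 worlds.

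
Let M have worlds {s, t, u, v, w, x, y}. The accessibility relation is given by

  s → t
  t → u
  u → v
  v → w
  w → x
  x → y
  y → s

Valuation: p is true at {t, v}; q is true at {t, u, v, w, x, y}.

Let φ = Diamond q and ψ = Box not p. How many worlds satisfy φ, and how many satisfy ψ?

6 and 5

For Diamond q:
s: successors {t}; q there: t:T. ✓
t: successors {u}; q there: u:T. ✓
u: successors {v}; q there: v:T. ✓
v: successors {w}; q there: w:T. ✓
w: successors {x}; q there: x:T. ✓
x: successors {y}; q there: y:T. ✓
y: successors {s}; q there: s:F. ✗
— 6 worlds.
For Box not p:
s: successors {t}; not p there: t:F. ✗
t: successors {u}; not p there: u:T. ✓
u: successors {v}; not p there: v:F. ✗
v: successors {w}; not p there: w:T. ✓
w: successors {x}; not p there: x:T. ✓
x: successors {y}; not p there: y:T. ✓
y: successors {s}; not p there: s:T. ✓
— 5 worlds.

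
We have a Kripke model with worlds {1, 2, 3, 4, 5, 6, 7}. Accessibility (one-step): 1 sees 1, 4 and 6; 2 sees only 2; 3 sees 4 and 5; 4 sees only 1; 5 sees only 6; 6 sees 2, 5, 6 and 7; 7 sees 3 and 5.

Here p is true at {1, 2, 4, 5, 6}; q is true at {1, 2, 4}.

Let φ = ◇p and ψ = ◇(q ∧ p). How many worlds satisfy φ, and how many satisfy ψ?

7 and 5

For ◇p:
1: successors {1, 4, 6}; p there: 1:T, 4:T, 6:T. ✓
2: successors {2}; p there: 2:T. ✓
3: successors {4, 5}; p there: 4:T, 5:T. ✓
4: successors {1}; p there: 1:T. ✓
5: successors {6}; p there: 6:T. ✓
6: successors {2, 5, 6, 7}; p there: 2:T, 5:T, 6:T, 7:F. ✓
7: successors {3, 5}; p there: 3:F, 5:T. ✓
— 7 worlds.
For ◇(q ∧ p):
1: successors {1, 4, 6}; q ∧ p there: 1:T, 4:T, 6:F. ✓
2: successors {2}; q ∧ p there: 2:T. ✓
3: successors {4, 5}; q ∧ p there: 4:T, 5:F. ✓
4: successors {1}; q ∧ p there: 1:T. ✓
5: successors {6}; q ∧ p there: 6:F. ✗
6: successors {2, 5, 6, 7}; q ∧ p there: 2:T, 5:F, 6:F, 7:F. ✓
7: successors {3, 5}; q ∧ p there: 3:F, 5:F. ✗
— 5 worlds.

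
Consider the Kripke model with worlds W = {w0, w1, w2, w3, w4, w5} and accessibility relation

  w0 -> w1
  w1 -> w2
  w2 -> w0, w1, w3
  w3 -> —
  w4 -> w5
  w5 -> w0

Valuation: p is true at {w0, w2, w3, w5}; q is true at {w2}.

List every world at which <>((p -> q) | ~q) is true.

{w0, w1, w2, w4, w5}

w0: successors {w1}; (p -> q) | ~q there: w1:T. ✓
w1: successors {w2}; (p -> q) | ~q there: w2:T. ✓
w2: successors {w0, w1, w3}; (p -> q) | ~q there: w0:T, w1:T, w3:T. ✓
w3: no successors, so <>((p -> q) | ~q) fails. ✗
w4: successors {w5}; (p -> q) | ~q there: w5:T. ✓
w5: successors {w0}; (p -> q) | ~q there: w0:T. ✓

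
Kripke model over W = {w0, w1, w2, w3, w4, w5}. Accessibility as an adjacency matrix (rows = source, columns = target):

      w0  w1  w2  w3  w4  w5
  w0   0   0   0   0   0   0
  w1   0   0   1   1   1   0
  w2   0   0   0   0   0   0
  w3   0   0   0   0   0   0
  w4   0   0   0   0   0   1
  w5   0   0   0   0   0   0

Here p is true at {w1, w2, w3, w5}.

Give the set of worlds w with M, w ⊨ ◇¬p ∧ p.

w0: ◇¬p is F, p is F. ✗
w1: ◇¬p is T, p is T. ✓
w2: ◇¬p is F, p is T. ✗
w3: ◇¬p is F, p is T. ✗
w4: ◇¬p is F, p is F. ✗
w5: ◇¬p is F, p is T. ✗

{w1}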